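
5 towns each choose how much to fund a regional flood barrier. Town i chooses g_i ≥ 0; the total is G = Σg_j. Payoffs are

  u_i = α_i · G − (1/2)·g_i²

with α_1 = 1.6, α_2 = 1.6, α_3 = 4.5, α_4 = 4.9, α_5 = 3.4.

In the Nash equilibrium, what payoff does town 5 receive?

Town i's FOC: ∂u_i/∂g_i = α_i − g_i = 0, so g_i* = α_i.
NE contributions = (1.6, 1.6, 4.5, 4.9, 3.4); G = 16.
u_5 = α_5·G − ½·(g_5)² = 3.4·16 − ½·3.4² = 48.62.

48.62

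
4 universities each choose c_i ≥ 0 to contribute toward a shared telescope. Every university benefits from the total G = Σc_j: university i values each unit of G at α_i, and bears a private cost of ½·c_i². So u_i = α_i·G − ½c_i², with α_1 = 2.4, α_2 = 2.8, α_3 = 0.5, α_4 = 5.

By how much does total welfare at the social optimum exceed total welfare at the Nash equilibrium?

University i's FOC: ∂u_i/∂c_i = α_i − c_i = 0, so c_i* = α_i.
NE contributions = (2.4, 2.8, 0.5, 5); G = 10.7.
W^NE = (Σα)·G − ½Σα_i² = 10.7² − ½·38.85 = 95.065.
Planner sets c_i = Σα_j = 10.7 for every i, so G^SO = 4·10.7 = 42.8.
W^SO = (Σα)·G^SO − ½·4·(Σα)² = (4/2)·10.7² = 228.98.
Deadweight loss = W^SO − W^NE = 133.915.

133.915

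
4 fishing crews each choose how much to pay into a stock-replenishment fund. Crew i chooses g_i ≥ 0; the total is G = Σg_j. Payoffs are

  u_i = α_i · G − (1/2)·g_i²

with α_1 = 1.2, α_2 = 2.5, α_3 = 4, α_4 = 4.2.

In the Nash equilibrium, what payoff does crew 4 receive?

Crew i's FOC: ∂u_i/∂g_i = α_i − g_i = 0, so g_i* = α_i.
NE contributions = (1.2, 2.5, 4, 4.2); G = 11.9.
u_4 = α_4·G − ½·(g_4)² = 4.2·11.9 − ½·4.2² = 41.16.

41.16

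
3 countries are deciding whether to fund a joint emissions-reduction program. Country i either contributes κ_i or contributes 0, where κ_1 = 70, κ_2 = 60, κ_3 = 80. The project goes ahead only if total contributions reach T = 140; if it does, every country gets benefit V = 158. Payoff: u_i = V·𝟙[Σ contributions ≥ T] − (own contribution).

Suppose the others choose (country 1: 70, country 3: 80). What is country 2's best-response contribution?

Others' total = 150 ≥ 140; contributing adds cost 60 for no extra benefit.
Best response: 0.

0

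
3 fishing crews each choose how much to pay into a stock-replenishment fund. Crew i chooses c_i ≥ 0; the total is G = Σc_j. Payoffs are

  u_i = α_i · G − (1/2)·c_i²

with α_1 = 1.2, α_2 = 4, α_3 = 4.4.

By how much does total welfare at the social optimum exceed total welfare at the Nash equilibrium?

64.48

Crew i's FOC: ∂u_i/∂c_i = α_i − c_i = 0, so c_i* = α_i.
NE contributions = (1.2, 4, 4.4); G = 9.6.
W^NE = (Σα)·G − ½Σα_i² = 9.6² − ½·36.8 = 73.76.
Planner sets c_i = Σα_j = 9.6 for every i, so G^SO = 3·9.6 = 28.8.
W^SO = (Σα)·G^SO − ½·3·(Σα)² = (3/2)·9.6² = 138.24.
Deadweight loss = W^SO − W^NE = 64.48.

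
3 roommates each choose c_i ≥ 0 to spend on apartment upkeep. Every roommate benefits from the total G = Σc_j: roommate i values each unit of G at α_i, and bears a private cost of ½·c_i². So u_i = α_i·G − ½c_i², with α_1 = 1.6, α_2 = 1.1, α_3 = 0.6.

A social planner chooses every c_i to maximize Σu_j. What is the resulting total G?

9.9

Planner FOC: ∂(Σu_j)/∂c_i = (Σα_j) − c_i = 0, so c_i^SO = Σα_j = 3.3 for every i; G^SO = 9.9.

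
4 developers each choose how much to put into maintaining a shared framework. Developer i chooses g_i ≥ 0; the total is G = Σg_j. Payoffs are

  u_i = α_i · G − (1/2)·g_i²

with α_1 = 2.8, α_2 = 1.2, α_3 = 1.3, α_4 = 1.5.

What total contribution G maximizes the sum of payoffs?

Planner FOC: ∂(Σu_j)/∂g_i = (Σα_j) − g_i = 0, so g_i^SO = Σα_j = 6.8 for every i; G^SO = 27.2.

27.2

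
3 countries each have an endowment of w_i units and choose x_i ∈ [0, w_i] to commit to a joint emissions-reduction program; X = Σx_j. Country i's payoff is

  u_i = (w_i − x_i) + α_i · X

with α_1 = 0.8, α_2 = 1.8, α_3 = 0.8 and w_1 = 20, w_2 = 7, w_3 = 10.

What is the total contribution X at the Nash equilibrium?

7

∂u_i/∂x_i = α_i − 1, so country i contributes w_i if α_i > 1, else 0.
α_i > 1 for i ∈ {2}; NE contributions (0, 7, 0), X = 7.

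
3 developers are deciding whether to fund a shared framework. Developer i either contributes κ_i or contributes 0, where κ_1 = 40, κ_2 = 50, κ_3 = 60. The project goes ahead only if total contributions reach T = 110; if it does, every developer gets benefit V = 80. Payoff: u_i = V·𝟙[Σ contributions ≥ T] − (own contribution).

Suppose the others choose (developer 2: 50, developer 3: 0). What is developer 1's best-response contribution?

Others' total = 50. Even contributing 40 gives 90 < 110: no benefit either way.
Best response: 0.

0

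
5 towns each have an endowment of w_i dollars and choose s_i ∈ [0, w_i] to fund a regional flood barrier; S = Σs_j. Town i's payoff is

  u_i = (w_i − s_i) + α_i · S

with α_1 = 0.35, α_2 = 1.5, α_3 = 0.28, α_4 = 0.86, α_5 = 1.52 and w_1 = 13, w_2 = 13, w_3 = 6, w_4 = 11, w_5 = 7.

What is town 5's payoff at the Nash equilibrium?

30.4

∂u_i/∂s_i = α_i − 1, so town i contributes w_i if α_i > 1, else 0.
α_i > 1 for i ∈ {2, 5}; NE contributions (0, 13, 0, 0, 7), S = 20.
u_5 = (7 − 7) + 1.52·20 = 30.4.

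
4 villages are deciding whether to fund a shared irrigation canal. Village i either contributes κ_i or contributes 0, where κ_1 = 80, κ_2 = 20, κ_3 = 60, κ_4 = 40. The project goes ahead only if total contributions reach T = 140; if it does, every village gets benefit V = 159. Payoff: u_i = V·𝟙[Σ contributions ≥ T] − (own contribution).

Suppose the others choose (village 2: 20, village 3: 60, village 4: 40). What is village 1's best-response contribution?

Others' total = 120. Contributing 80 brings total to 200 ≥ 140: gain V − κ_1 = 79.
Best response: 80.

80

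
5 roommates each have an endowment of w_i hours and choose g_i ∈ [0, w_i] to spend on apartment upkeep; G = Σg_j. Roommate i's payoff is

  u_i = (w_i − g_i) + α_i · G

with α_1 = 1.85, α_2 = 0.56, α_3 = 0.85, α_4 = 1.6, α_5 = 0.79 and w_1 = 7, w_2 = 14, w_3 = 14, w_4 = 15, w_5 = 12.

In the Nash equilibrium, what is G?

22

∂u_i/∂g_i = α_i − 1, so roommate i contributes w_i if α_i > 1, else 0.
α_i > 1 for i ∈ {1, 4}; NE contributions (7, 0, 0, 15, 0), G = 22.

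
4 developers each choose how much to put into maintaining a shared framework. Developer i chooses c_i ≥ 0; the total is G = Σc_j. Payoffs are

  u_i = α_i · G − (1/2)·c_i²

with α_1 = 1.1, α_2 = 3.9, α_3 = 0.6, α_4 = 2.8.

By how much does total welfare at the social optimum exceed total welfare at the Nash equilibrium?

82.87

Developer i's FOC: ∂u_i/∂c_i = α_i − c_i = 0, so c_i* = α_i.
NE contributions = (1.1, 3.9, 0.6, 2.8); G = 8.4.
W^NE = (Σα)·G − ½Σα_i² = 8.4² − ½·24.62 = 58.25.
Planner sets c_i = Σα_j = 8.4 for every i, so G^SO = 4·8.4 = 33.6.
W^SO = (Σα)·G^SO − ½·4·(Σα)² = (4/2)·8.4² = 141.12.
Deadweight loss = W^SO − W^NE = 82.87.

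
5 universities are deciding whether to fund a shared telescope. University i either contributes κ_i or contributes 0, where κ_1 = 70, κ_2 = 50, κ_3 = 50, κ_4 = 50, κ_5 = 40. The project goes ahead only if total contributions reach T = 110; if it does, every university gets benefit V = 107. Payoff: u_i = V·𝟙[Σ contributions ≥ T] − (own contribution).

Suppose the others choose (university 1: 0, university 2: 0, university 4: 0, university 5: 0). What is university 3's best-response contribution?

0

Others' total = 0. Even contributing 50 gives 50 < 110: no benefit either way.
Best response: 0.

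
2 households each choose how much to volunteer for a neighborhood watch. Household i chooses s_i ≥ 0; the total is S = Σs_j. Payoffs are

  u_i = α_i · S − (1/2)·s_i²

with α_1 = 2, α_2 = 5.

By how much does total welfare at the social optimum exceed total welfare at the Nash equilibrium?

14.5

Household i's FOC: ∂u_i/∂s_i = α_i − s_i = 0, so s_i* = α_i.
NE contributions = (2, 5); S = 7.
W^NE = (Σα)·S − ½Σα_i² = 7² − ½·29 = 34.5.
Planner sets s_i = Σα_j = 7 for every i, so S^SO = 2·7 = 14.
W^SO = (Σα)·S^SO − ½·2·(Σα)² = (2/2)·7² = 49.
Deadweight loss = W^SO − W^NE = 14.5.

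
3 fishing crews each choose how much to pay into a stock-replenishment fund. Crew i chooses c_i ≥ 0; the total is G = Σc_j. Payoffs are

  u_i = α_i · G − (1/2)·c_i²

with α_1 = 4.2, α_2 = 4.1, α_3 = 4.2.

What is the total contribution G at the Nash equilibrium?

12.5

Crew i's FOC: ∂u_i/∂c_i = α_i − c_i = 0, so c_i* = α_i.
NE contributions = (4.2, 4.1, 4.2); G = 12.5.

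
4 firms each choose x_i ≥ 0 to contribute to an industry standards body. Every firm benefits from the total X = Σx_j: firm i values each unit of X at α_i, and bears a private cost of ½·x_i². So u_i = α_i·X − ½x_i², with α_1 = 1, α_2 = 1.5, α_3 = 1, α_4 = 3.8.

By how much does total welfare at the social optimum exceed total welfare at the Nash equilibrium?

62.635

Firm i's FOC: ∂u_i/∂x_i = α_i − x_i = 0, so x_i* = α_i.
NE contributions = (1, 1.5, 1, 3.8); X = 7.3.
W^NE = (Σα)·X − ½Σα_i² = 7.3² − ½·18.69 = 43.945.
Planner sets x_i = Σα_j = 7.3 for every i, so X^SO = 4·7.3 = 29.2.
W^SO = (Σα)·X^SO − ½·4·(Σα)² = (4/2)·7.3² = 106.58.
Deadweight loss = W^SO − W^NE = 62.635.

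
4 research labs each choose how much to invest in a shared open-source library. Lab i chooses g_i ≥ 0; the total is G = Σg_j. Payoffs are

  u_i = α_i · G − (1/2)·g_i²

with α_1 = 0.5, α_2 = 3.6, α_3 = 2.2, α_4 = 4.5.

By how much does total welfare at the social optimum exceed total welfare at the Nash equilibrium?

Lab i's FOC: ∂u_i/∂g_i = α_i − g_i = 0, so g_i* = α_i.
NE contributions = (0.5, 3.6, 2.2, 4.5); G = 10.8.
W^NE = (Σα)·G − ½Σα_i² = 10.8² − ½·38.3 = 97.49.
Planner sets g_i = Σα_j = 10.8 for every i, so G^SO = 4·10.8 = 43.2.
W^SO = (Σα)·G^SO − ½·4·(Σα)² = (4/2)·10.8² = 233.28.
Deadweight loss = W^SO − W^NE = 135.79.

135.79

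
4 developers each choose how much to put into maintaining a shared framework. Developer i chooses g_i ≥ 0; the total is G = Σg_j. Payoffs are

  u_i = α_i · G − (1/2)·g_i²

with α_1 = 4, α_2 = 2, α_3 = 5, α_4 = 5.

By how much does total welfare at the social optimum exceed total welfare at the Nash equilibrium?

291

Developer i's FOC: ∂u_i/∂g_i = α_i − g_i = 0, so g_i* = α_i.
NE contributions = (4, 2, 5, 5); G = 16.
W^NE = (Σα)·G − ½Σα_i² = 16² − ½·70 = 221.
Planner sets g_i = Σα_j = 16 for every i, so G^SO = 4·16 = 64.
W^SO = (Σα)·G^SO − ½·4·(Σα)² = (4/2)·16² = 512.
Deadweight loss = W^SO − W^NE = 291.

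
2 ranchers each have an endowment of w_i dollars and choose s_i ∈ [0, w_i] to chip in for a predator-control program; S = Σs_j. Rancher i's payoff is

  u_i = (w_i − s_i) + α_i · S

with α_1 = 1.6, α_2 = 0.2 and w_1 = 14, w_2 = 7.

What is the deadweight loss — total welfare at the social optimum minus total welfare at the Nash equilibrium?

∂u_i/∂s_i = α_i − 1, so rancher i contributes w_i if α_i > 1, else 0.
α_i > 1 for i ∈ {1}; NE contributions (14, 0), S = 14.
W^NE = Σw_i − S^NE + (Σα_i)·S^NE = 21 + 0.8·14 = 32.2.
Planner: ∂(Σu_j)/∂s_i = Σα_j − 1 = 0.8 > 0, so everyone contributes w_i; S^SO = 21, W^SO = 21 + 0.8·21 = 37.8.
Deadweight loss = 5.6.

5.6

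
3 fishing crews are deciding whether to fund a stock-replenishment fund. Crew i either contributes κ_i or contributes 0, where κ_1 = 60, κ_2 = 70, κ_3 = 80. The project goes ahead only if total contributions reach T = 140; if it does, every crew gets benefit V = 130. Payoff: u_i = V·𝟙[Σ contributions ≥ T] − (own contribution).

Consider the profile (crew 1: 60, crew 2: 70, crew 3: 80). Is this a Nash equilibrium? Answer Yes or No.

Total = 210 ≥ 140: provided.
Crew 1 (pledges 60, payoff 70): dropping to 0 → total 150, payoff 130. Profitable deviation.

No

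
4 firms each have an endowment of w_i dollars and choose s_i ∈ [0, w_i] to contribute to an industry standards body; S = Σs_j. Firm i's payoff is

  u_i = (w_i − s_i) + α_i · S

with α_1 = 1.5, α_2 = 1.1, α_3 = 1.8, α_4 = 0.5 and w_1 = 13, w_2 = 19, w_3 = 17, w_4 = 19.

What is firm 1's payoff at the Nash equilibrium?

∂u_i/∂s_i = α_i − 1, so firm i contributes w_i if α_i > 1, else 0.
α_i > 1 for i ∈ {1, 2, 3}; NE contributions (13, 19, 17, 0), S = 49.
u_1 = (13 − 13) + 1.5·49 = 73.5.

73.5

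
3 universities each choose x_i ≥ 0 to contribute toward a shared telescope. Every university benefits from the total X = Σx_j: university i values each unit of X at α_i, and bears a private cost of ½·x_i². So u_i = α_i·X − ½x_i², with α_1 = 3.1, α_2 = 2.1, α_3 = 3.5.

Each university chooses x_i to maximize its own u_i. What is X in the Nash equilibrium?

8.7

University i's FOC: ∂u_i/∂x_i = α_i − x_i = 0, so x_i* = α_i.
NE contributions = (3.1, 2.1, 3.5); X = 8.7.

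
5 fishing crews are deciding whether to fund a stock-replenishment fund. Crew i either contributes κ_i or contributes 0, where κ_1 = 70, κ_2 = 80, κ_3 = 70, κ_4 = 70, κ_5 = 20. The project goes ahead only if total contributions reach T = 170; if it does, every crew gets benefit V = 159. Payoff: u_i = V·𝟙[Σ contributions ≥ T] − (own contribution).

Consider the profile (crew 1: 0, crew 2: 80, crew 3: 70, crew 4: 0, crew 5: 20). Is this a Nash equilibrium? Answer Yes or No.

Yes

Total = 170 ≥ 170: provided.
Crew 1 (pledges 0, payoff 159): pledging 70 → total 240, payoff 89. No gain.
Crew 2 (pledges 80, payoff 79): dropping to 0 → total 90, payoff 0. No gain.
Crew 3 (pledges 70, payoff 89): dropping to 0 → total 100, payoff 0. No gain.
Crew 4 (pledges 0, payoff 159): pledging 70 → total 240, payoff 89. No gain.
Crew 5 (pledges 20, payoff 139): dropping to 0 → total 150, payoff 0. No gain.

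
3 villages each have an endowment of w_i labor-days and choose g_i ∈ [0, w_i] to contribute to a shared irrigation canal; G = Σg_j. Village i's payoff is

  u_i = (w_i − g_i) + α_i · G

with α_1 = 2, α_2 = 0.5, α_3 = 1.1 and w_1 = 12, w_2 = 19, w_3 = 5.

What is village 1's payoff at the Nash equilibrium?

∂u_i/∂g_i = α_i − 1, so village i contributes w_i if α_i > 1, else 0.
α_i > 1 for i ∈ {1, 3}; NE contributions (12, 0, 5), G = 17.
u_1 = (12 − 12) + 2·17 = 34.

34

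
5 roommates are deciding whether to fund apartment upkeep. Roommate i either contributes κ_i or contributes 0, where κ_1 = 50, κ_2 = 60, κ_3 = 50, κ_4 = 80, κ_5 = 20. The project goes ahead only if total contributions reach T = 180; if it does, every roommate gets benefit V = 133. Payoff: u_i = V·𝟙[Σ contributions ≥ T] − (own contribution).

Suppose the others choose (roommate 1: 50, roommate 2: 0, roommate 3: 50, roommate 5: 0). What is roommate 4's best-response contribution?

Others' total = 100. Contributing 80 brings total to 180 ≥ 180: gain V − κ_4 = 53.
Best response: 80.

80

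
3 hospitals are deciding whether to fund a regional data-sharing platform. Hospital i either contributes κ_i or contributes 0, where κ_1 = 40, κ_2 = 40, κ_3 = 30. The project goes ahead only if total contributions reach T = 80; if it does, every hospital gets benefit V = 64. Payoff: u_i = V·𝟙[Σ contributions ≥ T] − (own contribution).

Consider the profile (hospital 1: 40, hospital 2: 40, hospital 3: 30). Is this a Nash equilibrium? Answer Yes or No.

Total = 110 ≥ 80: provided.
Hospital 1 (pledges 40, payoff 24): dropping to 0 → total 70, payoff 0. No gain.
Hospital 2 (pledges 40, payoff 24): dropping to 0 → total 70, payoff 0. No gain.
Hospital 3 (pledges 30, payoff 34): dropping to 0 → total 80, payoff 64. Profitable deviation.

No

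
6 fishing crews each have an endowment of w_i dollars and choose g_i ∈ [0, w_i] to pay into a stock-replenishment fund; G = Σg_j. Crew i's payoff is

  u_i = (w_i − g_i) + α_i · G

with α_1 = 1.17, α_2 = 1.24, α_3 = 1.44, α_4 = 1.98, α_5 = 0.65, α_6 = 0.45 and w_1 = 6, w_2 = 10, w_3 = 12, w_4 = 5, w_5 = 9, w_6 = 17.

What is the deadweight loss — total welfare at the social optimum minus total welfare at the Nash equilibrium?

∂u_i/∂g_i = α_i − 1, so crew i contributes w_i if α_i > 1, else 0.
α_i > 1 for i ∈ {1, 2, 3, 4}; NE contributions (6, 10, 12, 5, 0, 0), G = 33.
W^NE = Σw_i − G^NE + (Σα_i)·G^NE = 59 + 5.93·33 = 254.69.
Planner: ∂(Σu_j)/∂g_i = Σα_j − 1 = 5.93 > 0, so everyone contributes w_i; G^SO = 59, W^SO = 59 + 5.93·59 = 408.87.
Deadweight loss = 154.18.

154.18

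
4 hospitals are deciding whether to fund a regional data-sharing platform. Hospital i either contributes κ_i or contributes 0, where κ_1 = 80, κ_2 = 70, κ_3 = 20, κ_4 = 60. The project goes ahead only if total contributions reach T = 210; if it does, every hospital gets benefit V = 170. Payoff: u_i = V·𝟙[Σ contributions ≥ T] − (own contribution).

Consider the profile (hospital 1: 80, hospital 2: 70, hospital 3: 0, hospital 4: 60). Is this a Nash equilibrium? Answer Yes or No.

Yes

Total = 210 ≥ 210: provided.
Hospital 1 (pledges 80, payoff 90): dropping to 0 → total 130, payoff 0. No gain.
Hospital 2 (pledges 70, payoff 100): dropping to 0 → total 140, payoff 0. No gain.
Hospital 3 (pledges 0, payoff 170): pledging 20 → total 230, payoff 150. No gain.
Hospital 4 (pledges 60, payoff 110): dropping to 0 → total 150, payoff 0. No gain.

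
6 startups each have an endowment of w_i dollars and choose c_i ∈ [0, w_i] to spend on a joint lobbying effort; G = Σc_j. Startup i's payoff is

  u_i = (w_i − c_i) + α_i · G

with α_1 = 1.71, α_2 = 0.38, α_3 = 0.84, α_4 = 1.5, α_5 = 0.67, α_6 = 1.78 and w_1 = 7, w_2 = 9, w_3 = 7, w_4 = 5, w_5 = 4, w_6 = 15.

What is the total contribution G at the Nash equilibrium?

∂u_i/∂c_i = α_i − 1, so startup i contributes w_i if α_i > 1, else 0.
α_i > 1 for i ∈ {1, 4, 6}; NE contributions (7, 0, 0, 5, 0, 15), G = 27.

27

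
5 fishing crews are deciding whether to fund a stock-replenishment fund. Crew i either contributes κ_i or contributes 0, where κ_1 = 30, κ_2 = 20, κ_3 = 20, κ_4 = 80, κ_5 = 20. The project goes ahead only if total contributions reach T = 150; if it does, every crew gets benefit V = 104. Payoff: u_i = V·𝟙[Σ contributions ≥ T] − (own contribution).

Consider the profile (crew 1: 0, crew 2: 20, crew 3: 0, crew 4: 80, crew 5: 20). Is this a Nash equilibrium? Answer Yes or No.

Total = 120 < 150: not provided.
Crew 1 (pledges 0, payoff 0): pledging 30 → total 150, payoff 74. Profitable deviation.

No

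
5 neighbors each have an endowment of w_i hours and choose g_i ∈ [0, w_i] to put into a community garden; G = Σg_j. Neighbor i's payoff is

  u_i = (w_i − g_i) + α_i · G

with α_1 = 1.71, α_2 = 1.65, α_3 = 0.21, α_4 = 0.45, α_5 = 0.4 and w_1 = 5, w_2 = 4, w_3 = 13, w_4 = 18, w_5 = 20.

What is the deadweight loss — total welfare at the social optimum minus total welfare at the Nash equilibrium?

∂u_i/∂g_i = α_i − 1, so neighbor i contributes w_i if α_i > 1, else 0.
α_i > 1 for i ∈ {1, 2}; NE contributions (5, 4, 0, 0, 0), G = 9.
W^NE = Σw_i − G^NE + (Σα_i)·G^NE = 60 + 3.42·9 = 90.78.
Planner: ∂(Σu_j)/∂g_i = Σα_j − 1 = 3.42 > 0, so everyone contributes w_i; G^SO = 60, W^SO = 60 + 3.42·60 = 265.2.
Deadweight loss = 174.42.

174.42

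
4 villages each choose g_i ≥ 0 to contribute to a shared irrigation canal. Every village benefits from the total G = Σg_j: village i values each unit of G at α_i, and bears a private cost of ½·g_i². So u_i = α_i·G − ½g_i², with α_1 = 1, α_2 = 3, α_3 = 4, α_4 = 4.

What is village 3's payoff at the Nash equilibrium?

40

Village i's FOC: ∂u_i/∂g_i = α_i − g_i = 0, so g_i* = α_i.
NE contributions = (1, 3, 4, 4); G = 12.
u_3 = α_3·G − ½·(g_3)² = 4·12 − ½·4² = 40.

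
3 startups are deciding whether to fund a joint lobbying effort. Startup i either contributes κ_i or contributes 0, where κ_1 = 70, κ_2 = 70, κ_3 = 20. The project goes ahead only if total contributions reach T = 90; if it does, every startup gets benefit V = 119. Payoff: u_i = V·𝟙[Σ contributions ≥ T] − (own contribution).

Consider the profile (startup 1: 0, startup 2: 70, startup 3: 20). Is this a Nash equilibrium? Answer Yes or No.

Total = 90 ≥ 90: provided.
Startup 1 (pledges 0, payoff 119): pledging 70 → total 160, payoff 49. No gain.
Startup 2 (pledges 70, payoff 49): dropping to 0 → total 20, payoff 0. No gain.
Startup 3 (pledges 20, payoff 99): dropping to 0 → total 70, payoff 0. No gain.

Yes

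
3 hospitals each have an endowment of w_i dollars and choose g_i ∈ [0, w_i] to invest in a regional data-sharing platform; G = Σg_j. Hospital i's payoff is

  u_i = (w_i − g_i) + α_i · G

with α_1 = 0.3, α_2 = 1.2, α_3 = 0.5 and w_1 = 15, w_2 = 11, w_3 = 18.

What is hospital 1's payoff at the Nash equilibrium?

18.3

∂u_i/∂g_i = α_i − 1, so hospital i contributes w_i if α_i > 1, else 0.
α_i > 1 for i ∈ {2}; NE contributions (0, 11, 0), G = 11.
u_1 = (15 − 0) + 0.3·11 = 18.3.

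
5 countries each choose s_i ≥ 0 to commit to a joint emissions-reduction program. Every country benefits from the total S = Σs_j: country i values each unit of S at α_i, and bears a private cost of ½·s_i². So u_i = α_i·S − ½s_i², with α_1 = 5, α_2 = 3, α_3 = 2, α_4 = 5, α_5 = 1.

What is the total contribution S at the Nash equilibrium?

16

Country i's FOC: ∂u_i/∂s_i = α_i − s_i = 0, so s_i* = α_i.
NE contributions = (5, 3, 2, 5, 1); S = 16.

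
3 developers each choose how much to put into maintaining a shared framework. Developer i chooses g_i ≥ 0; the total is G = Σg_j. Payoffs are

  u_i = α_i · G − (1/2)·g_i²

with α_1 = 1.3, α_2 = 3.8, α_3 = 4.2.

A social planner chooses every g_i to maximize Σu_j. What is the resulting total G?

Planner FOC: ∂(Σu_j)/∂g_i = (Σα_j) − g_i = 0, so g_i^SO = Σα_j = 9.3 for every i; G^SO = 27.9.

27.9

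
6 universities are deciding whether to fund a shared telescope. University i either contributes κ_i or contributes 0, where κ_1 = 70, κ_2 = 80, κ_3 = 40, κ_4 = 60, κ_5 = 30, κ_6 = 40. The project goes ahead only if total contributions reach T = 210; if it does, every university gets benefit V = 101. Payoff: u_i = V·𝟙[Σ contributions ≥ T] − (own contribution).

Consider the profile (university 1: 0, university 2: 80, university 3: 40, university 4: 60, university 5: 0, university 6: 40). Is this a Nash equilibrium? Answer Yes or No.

Yes

Total = 220 ≥ 210: provided.
University 1 (pledges 0, payoff 101): pledging 70 → total 290, payoff 31. No gain.
University 2 (pledges 80, payoff 21): dropping to 0 → total 140, payoff 0. No gain.
University 3 (pledges 40, payoff 61): dropping to 0 → total 180, payoff 0. No gain.
University 4 (pledges 60, payoff 41): dropping to 0 → total 160, payoff 0. No gain.
University 5 (pledges 0, payoff 101): pledging 30 → total 250, payoff 71. No gain.
University 6 (pledges 40, payoff 61): dropping to 0 → total 180, payoff 0. No gain.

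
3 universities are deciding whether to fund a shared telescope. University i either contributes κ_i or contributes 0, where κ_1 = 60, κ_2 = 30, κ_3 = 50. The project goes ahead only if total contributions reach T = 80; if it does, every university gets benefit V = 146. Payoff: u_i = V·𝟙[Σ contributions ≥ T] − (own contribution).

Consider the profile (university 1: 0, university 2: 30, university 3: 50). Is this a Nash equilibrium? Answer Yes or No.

Yes

Total = 80 ≥ 80: provided.
University 1 (pledges 0, payoff 146): pledging 60 → total 140, payoff 86. No gain.
University 2 (pledges 30, payoff 116): dropping to 0 → total 50, payoff 0. No gain.
University 3 (pledges 50, payoff 96): dropping to 0 → total 30, payoff 0. No gain.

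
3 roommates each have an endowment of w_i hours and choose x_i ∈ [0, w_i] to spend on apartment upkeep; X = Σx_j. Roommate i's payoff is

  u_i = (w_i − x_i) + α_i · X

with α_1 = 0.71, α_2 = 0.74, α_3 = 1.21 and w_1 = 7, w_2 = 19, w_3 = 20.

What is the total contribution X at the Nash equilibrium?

20

∂u_i/∂x_i = α_i − 1, so roommate i contributes w_i if α_i > 1, else 0.
α_i > 1 for i ∈ {3}; NE contributions (0, 0, 20), X = 20.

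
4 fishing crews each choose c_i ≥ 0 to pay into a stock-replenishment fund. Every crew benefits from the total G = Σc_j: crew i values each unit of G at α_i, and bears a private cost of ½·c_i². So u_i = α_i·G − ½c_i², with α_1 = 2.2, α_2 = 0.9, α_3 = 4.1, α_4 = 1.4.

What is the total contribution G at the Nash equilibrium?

Crew i's FOC: ∂u_i/∂c_i = α_i − c_i = 0, so c_i* = α_i.
NE contributions = (2.2, 0.9, 4.1, 1.4); G = 8.6.

8.6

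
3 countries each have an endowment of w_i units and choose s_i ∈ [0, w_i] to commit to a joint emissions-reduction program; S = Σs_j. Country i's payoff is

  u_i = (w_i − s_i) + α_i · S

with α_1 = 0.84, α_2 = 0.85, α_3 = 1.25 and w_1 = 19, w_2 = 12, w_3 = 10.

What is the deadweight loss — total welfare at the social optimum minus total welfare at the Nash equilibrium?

60.14

∂u_i/∂s_i = α_i − 1, so country i contributes w_i if α_i > 1, else 0.
α_i > 1 for i ∈ {3}; NE contributions (0, 0, 10), S = 10.
W^NE = Σw_i − S^NE + (Σα_i)·S^NE = 41 + 1.94·10 = 60.4.
Planner: ∂(Σu_j)/∂s_i = Σα_j − 1 = 1.94 > 0, so everyone contributes w_i; S^SO = 41, W^SO = 41 + 1.94·41 = 120.54.
Deadweight loss = 60.14.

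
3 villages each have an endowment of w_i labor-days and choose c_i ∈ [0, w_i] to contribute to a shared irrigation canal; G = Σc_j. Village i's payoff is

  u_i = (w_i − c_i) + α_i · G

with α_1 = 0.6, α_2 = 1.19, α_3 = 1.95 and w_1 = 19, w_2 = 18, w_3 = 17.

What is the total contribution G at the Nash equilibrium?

35

∂u_i/∂c_i = α_i − 1, so village i contributes w_i if α_i > 1, else 0.
α_i > 1 for i ∈ {2, 3}; NE contributions (0, 18, 17), G = 35.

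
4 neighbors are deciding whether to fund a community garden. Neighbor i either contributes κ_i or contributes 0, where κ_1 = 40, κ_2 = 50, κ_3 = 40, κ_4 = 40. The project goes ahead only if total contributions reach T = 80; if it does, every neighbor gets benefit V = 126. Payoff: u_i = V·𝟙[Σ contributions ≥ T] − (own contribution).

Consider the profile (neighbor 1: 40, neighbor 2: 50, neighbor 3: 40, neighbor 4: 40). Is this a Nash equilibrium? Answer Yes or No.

Total = 170 ≥ 80: provided.
Neighbor 1 (pledges 40, payoff 86): dropping to 0 → total 130, payoff 126. Profitable deviation.

No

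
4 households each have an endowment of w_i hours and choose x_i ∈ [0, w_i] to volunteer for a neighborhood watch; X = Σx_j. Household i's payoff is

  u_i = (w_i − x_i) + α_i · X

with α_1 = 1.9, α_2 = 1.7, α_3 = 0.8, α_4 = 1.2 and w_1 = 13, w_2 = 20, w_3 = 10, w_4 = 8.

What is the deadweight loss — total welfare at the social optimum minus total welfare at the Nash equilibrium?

46

∂u_i/∂x_i = α_i − 1, so household i contributes w_i if α_i > 1, else 0.
α_i > 1 for i ∈ {1, 2, 4}; NE contributions (13, 20, 0, 8), X = 41.
W^NE = Σw_i − X^NE + (Σα_i)·X^NE = 51 + 4.6·41 = 239.6.
Planner: ∂(Σu_j)/∂x_i = Σα_j − 1 = 4.6 > 0, so everyone contributes w_i; X^SO = 51, W^SO = 51 + 4.6·51 = 285.6.
Deadweight loss = 46.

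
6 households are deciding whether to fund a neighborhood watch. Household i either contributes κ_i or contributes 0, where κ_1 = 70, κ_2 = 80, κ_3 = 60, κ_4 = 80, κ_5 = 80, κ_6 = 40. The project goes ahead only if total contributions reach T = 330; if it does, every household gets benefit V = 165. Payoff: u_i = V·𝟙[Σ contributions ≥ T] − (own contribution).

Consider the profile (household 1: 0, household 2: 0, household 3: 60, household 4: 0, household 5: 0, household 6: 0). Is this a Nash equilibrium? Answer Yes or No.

Total = 60 < 330: not provided.
Household 1 (pledges 0, payoff 0): pledging 70 → total 130, payoff -70. No gain.
Household 2 (pledges 0, payoff 0): pledging 80 → total 140, payoff -80. No gain.
Household 3 (pledges 60, payoff -60): dropping to 0 → total 0, payoff 0. Profitable deviation.

No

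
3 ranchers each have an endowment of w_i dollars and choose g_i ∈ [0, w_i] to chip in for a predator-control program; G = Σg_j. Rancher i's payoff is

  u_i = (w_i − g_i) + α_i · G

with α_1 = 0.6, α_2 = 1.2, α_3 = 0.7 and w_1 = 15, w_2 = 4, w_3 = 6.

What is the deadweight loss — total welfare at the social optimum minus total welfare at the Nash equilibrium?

∂u_i/∂g_i = α_i − 1, so rancher i contributes w_i if α_i > 1, else 0.
α_i > 1 for i ∈ {2}; NE contributions (0, 4, 0), G = 4.
W^NE = Σw_i − G^NE + (Σα_i)·G^NE = 25 + 1.5·4 = 31.
Planner: ∂(Σu_j)/∂g_i = Σα_j − 1 = 1.5 > 0, so everyone contributes w_i; G^SO = 25, W^SO = 25 + 1.5·25 = 62.5.
Deadweight loss = 31.5.

31.5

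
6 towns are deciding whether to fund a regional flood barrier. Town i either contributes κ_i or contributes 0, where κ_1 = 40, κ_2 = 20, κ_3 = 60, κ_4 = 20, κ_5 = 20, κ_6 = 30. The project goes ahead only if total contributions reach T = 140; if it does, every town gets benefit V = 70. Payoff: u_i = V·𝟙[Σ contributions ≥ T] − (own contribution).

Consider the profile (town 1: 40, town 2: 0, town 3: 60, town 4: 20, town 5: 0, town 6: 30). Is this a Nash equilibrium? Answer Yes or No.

Yes

Total = 150 ≥ 140: provided.
Town 1 (pledges 40, payoff 30): dropping to 0 → total 110, payoff 0. No gain.
Town 2 (pledges 0, payoff 70): pledging 20 → total 170, payoff 50. No gain.
Town 3 (pledges 60, payoff 10): dropping to 0 → total 90, payoff 0. No gain.
Town 4 (pledges 20, payoff 50): dropping to 0 → total 130, payoff 0. No gain.
Town 5 (pledges 0, payoff 70): pledging 20 → total 170, payoff 50. No gain.
Town 6 (pledges 30, payoff 40): dropping to 0 → total 120, payoff 0. No gain.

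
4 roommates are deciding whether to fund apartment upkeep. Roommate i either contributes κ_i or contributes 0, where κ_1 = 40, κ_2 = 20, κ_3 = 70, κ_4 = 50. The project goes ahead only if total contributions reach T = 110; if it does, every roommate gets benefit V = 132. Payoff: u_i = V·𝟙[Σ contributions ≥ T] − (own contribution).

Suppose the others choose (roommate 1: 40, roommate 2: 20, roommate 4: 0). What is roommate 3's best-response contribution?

Others' total = 60. Contributing 70 brings total to 130 ≥ 110: gain V − κ_3 = 62.
Best response: 70.

70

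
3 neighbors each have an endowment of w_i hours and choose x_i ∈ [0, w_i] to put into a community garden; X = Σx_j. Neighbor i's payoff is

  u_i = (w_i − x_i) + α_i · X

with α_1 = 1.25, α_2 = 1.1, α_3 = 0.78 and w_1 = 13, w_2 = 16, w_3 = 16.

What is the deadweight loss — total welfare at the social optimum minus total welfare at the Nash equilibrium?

∂u_i/∂x_i = α_i − 1, so neighbor i contributes w_i if α_i > 1, else 0.
α_i > 1 for i ∈ {1, 2}; NE contributions (13, 16, 0), X = 29.
W^NE = Σw_i − X^NE + (Σα_i)·X^NE = 45 + 2.13·29 = 106.77.
Planner: ∂(Σu_j)/∂x_i = Σα_j − 1 = 2.13 > 0, so everyone contributes w_i; X^SO = 45, W^SO = 45 + 2.13·45 = 140.85.
Deadweight loss = 34.08.

34.08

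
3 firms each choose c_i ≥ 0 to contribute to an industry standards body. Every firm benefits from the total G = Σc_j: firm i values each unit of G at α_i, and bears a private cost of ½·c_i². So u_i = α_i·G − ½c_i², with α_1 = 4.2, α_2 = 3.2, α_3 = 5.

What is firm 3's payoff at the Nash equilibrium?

49.5

Firm i's FOC: ∂u_i/∂c_i = α_i − c_i = 0, so c_i* = α_i.
NE contributions = (4.2, 3.2, 5); G = 12.4.
u_3 = α_3·G − ½·(c_3)² = 5·12.4 − ½·5² = 49.5.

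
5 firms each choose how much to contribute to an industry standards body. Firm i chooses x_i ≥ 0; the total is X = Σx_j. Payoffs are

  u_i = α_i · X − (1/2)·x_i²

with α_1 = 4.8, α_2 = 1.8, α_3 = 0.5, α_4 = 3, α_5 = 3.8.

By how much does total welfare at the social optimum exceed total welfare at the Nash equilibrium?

Firm i's FOC: ∂u_i/∂x_i = α_i − x_i = 0, so x_i* = α_i.
NE contributions = (4.8, 1.8, 0.5, 3, 3.8); X = 13.9.
W^NE = (Σα)·X − ½Σα_i² = 13.9² − ½·49.97 = 168.225.
Planner sets x_i = Σα_j = 13.9 for every i, so X^SO = 5·13.9 = 69.5.
W^SO = (Σα)·X^SO − ½·5·(Σα)² = (5/2)·13.9² = 483.025.
Deadweight loss = W^SO − W^NE = 314.8.

314.8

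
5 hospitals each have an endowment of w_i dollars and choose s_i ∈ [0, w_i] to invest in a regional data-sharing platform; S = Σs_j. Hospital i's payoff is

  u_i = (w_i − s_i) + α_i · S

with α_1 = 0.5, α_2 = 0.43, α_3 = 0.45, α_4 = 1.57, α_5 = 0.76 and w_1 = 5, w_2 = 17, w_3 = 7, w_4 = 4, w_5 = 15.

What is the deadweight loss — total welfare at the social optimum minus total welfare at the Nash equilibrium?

∂u_i/∂s_i = α_i − 1, so hospital i contributes w_i if α_i > 1, else 0.
α_i > 1 for i ∈ {4}; NE contributions (0, 0, 0, 4, 0), S = 4.
W^NE = Σw_i − S^NE + (Σα_i)·S^NE = 48 + 2.71·4 = 58.84.
Planner: ∂(Σu_j)/∂s_i = Σα_j − 1 = 2.71 > 0, so everyone contributes w_i; S^SO = 48, W^SO = 48 + 2.71·48 = 178.08.
Deadweight loss = 119.24.

119.24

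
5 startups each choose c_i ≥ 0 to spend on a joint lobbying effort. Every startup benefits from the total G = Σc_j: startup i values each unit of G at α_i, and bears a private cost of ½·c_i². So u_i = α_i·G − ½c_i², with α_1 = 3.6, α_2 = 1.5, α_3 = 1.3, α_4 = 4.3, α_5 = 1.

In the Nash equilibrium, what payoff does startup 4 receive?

41.065

Startup i's FOC: ∂u_i/∂c_i = α_i − c_i = 0, so c_i* = α_i.
NE contributions = (3.6, 1.5, 1.3, 4.3, 1); G = 11.7.
u_4 = α_4·G − ½·(c_4)² = 4.3·11.7 − ½·4.3² = 41.065.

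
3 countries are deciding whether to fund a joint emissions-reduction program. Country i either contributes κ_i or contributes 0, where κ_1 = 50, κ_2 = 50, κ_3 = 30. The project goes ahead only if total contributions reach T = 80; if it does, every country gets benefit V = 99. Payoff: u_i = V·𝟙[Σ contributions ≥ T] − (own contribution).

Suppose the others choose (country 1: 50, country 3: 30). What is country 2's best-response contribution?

Others' total = 80 ≥ 80; contributing adds cost 50 for no extra benefit.
Best response: 0.

0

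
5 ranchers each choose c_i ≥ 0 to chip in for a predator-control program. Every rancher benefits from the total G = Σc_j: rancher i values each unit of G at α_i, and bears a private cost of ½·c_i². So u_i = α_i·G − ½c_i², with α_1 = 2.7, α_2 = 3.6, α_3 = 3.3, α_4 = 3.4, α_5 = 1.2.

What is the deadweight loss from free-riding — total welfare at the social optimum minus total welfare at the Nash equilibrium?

324.53

Rancher i's FOC: ∂u_i/∂c_i = α_i − c_i = 0, so c_i* = α_i.
NE contributions = (2.7, 3.6, 3.3, 3.4, 1.2); G = 14.2.
W^NE = (Σα)·G − ½Σα_i² = 14.2² − ½·44.14 = 179.57.
Planner sets c_i = Σα_j = 14.2 for every i, so G^SO = 5·14.2 = 71.
W^SO = (Σα)·G^SO − ½·5·(Σα)² = (5/2)·14.2² = 504.1.
Deadweight loss = W^SO − W^NE = 324.53.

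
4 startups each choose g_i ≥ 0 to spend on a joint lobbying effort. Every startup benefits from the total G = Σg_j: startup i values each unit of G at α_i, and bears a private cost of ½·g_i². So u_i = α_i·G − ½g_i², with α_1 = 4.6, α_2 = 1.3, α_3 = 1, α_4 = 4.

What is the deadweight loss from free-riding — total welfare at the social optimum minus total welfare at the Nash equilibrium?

138.735

Startup i's FOC: ∂u_i/∂g_i = α_i − g_i = 0, so g_i* = α_i.
NE contributions = (4.6, 1.3, 1, 4); G = 10.9.
W^NE = (Σα)·G − ½Σα_i² = 10.9² − ½·39.85 = 98.885.
Planner sets g_i = Σα_j = 10.9 for every i, so G^SO = 4·10.9 = 43.6.
W^SO = (Σα)·G^SO − ½·4·(Σα)² = (4/2)·10.9² = 237.62.
Deadweight loss = W^SO − W^NE = 138.735.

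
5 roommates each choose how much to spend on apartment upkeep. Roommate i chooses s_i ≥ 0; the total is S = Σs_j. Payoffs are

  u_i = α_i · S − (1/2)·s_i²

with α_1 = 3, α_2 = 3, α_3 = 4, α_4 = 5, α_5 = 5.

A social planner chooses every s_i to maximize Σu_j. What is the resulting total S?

100

Planner FOC: ∂(Σu_j)/∂s_i = (Σα_j) − s_i = 0, so s_i^SO = Σα_j = 20 for every i; S^SO = 100.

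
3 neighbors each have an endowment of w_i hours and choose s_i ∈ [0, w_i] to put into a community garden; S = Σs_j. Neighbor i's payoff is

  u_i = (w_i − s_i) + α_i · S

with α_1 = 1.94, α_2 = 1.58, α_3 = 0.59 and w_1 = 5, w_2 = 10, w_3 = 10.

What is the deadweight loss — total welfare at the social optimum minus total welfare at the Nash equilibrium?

∂u_i/∂s_i = α_i − 1, so neighbor i contributes w_i if α_i > 1, else 0.
α_i > 1 for i ∈ {1, 2}; NE contributions (5, 10, 0), S = 15.
W^NE = Σw_i − S^NE + (Σα_i)·S^NE = 25 + 3.11·15 = 71.65.
Planner: ∂(Σu_j)/∂s_i = Σα_j − 1 = 3.11 > 0, so everyone contributes w_i; S^SO = 25, W^SO = 25 + 3.11·25 = 102.75.
Deadweight loss = 31.1.

31.1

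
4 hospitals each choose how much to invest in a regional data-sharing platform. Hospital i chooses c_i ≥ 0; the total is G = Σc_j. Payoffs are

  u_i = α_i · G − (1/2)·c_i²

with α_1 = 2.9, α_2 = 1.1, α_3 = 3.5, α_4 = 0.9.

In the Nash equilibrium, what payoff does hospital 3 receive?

23.275

Hospital i's FOC: ∂u_i/∂c_i = α_i − c_i = 0, so c_i* = α_i.
NE contributions = (2.9, 1.1, 3.5, 0.9); G = 8.4.
u_3 = α_3·G − ½·(c_3)² = 3.5·8.4 − ½·3.5² = 23.275.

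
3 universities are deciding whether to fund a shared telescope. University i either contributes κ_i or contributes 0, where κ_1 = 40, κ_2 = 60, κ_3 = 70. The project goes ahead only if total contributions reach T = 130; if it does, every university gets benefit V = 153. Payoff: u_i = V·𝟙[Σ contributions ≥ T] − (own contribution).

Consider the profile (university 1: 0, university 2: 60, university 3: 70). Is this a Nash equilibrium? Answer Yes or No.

Yes

Total = 130 ≥ 130: provided.
University 1 (pledges 0, payoff 153): pledging 40 → total 170, payoff 113. No gain.
University 2 (pledges 60, payoff 93): dropping to 0 → total 70, payoff 0. No gain.
University 3 (pledges 70, payoff 83): dropping to 0 → total 60, payoff 0. No gain.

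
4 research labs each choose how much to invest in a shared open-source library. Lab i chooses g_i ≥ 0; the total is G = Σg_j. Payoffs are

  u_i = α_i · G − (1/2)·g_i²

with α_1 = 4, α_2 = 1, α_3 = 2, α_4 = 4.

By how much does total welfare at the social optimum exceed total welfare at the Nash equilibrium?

139.5

Lab i's FOC: ∂u_i/∂g_i = α_i − g_i = 0, so g_i* = α_i.
NE contributions = (4, 1, 2, 4); G = 11.
W^NE = (Σα)·G − ½Σα_i² = 11² − ½·37 = 102.5.
Planner sets g_i = Σα_j = 11 for every i, so G^SO = 4·11 = 44.
W^SO = (Σα)·G^SO − ½·4·(Σα)² = (4/2)·11² = 242.
Deadweight loss = W^SO − W^NE = 139.5.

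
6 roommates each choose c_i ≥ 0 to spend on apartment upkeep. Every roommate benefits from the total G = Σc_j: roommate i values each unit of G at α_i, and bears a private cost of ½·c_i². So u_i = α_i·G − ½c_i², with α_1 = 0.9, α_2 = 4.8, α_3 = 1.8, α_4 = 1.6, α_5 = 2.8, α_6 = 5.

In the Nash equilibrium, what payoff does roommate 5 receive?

43.4

Roommate i's FOC: ∂u_i/∂c_i = α_i − c_i = 0, so c_i* = α_i.
NE contributions = (0.9, 4.8, 1.8, 1.6, 2.8, 5); G = 16.9.
u_5 = α_5·G − ½·(c_5)² = 2.8·16.9 − ½·2.8² = 43.4.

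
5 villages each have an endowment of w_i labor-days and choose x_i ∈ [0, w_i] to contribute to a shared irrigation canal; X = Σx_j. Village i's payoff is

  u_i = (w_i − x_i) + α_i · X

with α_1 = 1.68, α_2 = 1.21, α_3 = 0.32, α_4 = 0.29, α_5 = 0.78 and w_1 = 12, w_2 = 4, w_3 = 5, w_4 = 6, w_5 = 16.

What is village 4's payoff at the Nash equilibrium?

∂u_i/∂x_i = α_i − 1, so village i contributes w_i if α_i > 1, else 0.
α_i > 1 for i ∈ {1, 2}; NE contributions (12, 4, 0, 0, 0), X = 16.
u_4 = (6 − 0) + 0.29·16 = 10.64.

10.64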